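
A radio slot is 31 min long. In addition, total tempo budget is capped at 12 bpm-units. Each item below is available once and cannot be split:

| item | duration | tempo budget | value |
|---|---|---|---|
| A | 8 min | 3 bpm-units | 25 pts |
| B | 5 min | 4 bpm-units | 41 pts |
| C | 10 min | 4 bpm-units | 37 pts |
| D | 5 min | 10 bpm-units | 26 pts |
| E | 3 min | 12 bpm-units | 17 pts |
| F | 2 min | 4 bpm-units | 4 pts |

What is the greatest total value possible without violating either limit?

103 pts

Feasible sets respecting both limits:
- A+B+C: duration 23, tempo budget 11, value 103
- B+C+F: duration 17, tempo budget 12, value 82
- B+C: duration 15, tempo budget 8, value 78
- A+B+F: duration 15, tempo budget 11, value 70
Best: 103 pts.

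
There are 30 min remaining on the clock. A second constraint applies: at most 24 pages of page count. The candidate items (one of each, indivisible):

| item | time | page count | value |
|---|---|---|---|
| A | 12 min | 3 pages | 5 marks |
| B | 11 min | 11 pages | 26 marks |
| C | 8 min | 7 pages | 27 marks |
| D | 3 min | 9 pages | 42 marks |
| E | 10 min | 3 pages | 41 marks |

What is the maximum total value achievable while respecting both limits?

110 marks

Feasible sets respecting both limits:
- C+D+E: time 21, page count 19, value 110
- B+D+E: time 24, page count 23, value 109
- B+C+E: time 29, page count 21, value 94
- A+D+E: time 25, page count 15, value 88
Best: 110 marks.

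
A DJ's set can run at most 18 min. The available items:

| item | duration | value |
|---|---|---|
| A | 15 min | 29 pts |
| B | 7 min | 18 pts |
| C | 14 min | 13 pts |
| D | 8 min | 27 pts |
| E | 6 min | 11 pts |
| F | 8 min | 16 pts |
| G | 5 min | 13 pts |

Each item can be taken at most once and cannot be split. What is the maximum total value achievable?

Check high-value combinations within 18 min:
- B+D: duration 7+8=15, value 18+27=45
- D+F: duration 8+8=16, value 27+16=43
- B+E+G: duration 7+6+5=18, value 18+11+13=42
Best: 45 pts.

45 pts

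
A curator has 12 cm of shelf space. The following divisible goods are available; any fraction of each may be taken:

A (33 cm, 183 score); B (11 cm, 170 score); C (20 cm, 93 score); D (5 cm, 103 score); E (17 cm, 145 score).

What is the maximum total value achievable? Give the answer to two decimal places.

211.18

Take in order of value per unit:
- D (103/5 per unit): all 5 → value 103, running total 103.00
- B (170/11 per unit): 7 of 11 → value 7×170/11 = 108.1818, running total 211.18
Total 211.18.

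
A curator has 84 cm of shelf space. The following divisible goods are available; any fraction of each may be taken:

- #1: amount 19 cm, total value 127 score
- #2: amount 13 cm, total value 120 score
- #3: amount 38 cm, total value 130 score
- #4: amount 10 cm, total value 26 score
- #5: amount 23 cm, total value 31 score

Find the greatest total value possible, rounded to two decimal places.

408.39

Take in order of value per unit:
- #2 (120/13 per unit): all 13 → value 120, running total 120.00
- #1 (127/19 per unit): all 19 → value 127, running total 247.00
- #3 (130/38 per unit): all 38 → value 130, running total 377.00
- #4 (26/10 per unit): all 10 → value 26, running total 403.00
- #5 (31/23 per unit): 4 of 23 → value 4×31/23 = 5.3913, running total 408.39
Total 408.39.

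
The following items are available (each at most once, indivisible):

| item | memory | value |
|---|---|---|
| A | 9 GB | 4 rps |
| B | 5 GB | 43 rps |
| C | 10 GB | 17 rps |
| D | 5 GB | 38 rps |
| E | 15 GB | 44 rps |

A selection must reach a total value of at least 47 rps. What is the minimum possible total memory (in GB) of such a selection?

Subsets with value ≥ 47, sorted by total memory:
- B+D: memory 10, value 81
- A+B: memory 14, value 47
- B+C: memory 15, value 60
- C+D: memory 15, value 55
Minimum memory: 10 GB.

10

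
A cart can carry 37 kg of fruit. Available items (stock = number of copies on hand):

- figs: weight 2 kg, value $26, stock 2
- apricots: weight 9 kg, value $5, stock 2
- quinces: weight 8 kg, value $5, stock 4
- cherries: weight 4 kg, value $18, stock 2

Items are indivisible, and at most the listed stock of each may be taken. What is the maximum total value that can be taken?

$103

Top feasible selections:
- 2×figs + 3×quinces + 2×cherries: weight 36, value 103
- 2×figs + 1×apricots + 2×quinces + 2×cherries: weight 37, value 103
Best: $103.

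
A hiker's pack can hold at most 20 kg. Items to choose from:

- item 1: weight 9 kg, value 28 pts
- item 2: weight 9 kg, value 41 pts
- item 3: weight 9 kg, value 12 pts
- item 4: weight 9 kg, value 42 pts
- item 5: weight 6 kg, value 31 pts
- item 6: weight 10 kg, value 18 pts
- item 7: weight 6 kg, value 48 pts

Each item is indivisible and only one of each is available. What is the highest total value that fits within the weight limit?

Check high-value combinations within 20 kg:
- item 4+item 7: weight 9+6=15, value 42+48=90
- item 2+item 7: weight 9+6=15, value 41+48=89
- item 2+item 4: weight 9+9=18, value 41+42=83
- item 5+item 7: weight 6+6=12, value 31+48=79
- item 1+item 7: weight 9+6=15, value 28+48=76
Best: 90 pts.

90 pts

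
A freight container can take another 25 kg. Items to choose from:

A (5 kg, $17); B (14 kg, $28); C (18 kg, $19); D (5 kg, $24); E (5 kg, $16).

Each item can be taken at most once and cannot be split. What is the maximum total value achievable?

Check high-value combinations within 25 kg:
- A+B+D: weight 5+14+5=24, value 17+28+24=69
- B+D+E: weight 14+5+5=24, value 28+24+16=68
- A+B+E: weight 5+14+5=24, value 17+28+16=61
- A+D+E: weight 5+5+5=15, value 17+24+16=57
Best: $69.

$69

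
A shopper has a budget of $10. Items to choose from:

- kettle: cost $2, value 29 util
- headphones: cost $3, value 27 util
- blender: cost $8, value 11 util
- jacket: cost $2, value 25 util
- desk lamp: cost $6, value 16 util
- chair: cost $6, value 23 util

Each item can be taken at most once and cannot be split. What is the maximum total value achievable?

81 util

Check high-value combinations within $10:
- kettle+headphones+jacket: cost 2+3+2=7, value 29+27+25=81
- kettle+jacket+chair: cost 2+2+6=10, value 29+25+23=77
- kettle+jacket+desk lamp: cost 2+2+6=10, value 29+25+16=70
- kettle+headphones: cost 2+3=5, value 29+27=56
- kettle+jacket: cost 2+2=4, value 29+25=54
Best: 81 util.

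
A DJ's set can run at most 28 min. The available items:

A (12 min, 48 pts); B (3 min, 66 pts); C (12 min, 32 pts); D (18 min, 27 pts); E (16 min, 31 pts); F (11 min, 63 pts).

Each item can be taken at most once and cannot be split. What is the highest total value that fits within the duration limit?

Check high-value combinations within 28 min:
- A+B+F: duration 12+3+11=26, value 48+66+63=177
- B+C+F: duration 3+12+11=26, value 66+32+63=161
- A+B+C: duration 12+3+12=27, value 48+66+32=146
Best: 177 pts.

177 pts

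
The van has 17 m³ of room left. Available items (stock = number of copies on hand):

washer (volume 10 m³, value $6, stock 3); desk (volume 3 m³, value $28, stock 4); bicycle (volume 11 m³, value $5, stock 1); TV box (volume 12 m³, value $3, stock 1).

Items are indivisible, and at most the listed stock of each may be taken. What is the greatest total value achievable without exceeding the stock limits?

$112

Best selections within volume 17 and stock limits:
- 4×desk: volume 12, value 112
- 3×desk: volume 9, value 84
- 1×washer + 2×desk: volume 16, value 62
- 2×desk + 1×bicycle: volume 17, value 61
Best: $112.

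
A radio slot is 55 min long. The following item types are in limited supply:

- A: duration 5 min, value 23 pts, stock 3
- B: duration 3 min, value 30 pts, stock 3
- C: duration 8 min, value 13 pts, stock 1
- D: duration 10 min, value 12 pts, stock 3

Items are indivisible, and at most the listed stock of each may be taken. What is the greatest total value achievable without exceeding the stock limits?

196 pts

Top feasible selections:
- 3×A + 3×B + 1×C + 2×D: duration 52, value 196
- 3×A + 3×B + 3×D: duration 54, value 195
- 3×A + 3×B + 1×C + 1×D: duration 42, value 184
Best: 196 pts.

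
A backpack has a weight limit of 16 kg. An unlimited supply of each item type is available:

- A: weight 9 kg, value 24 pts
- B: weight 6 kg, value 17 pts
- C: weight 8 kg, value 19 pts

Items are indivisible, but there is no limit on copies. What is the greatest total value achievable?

Best value-per-unit is B at 17/6; filling with it alone gives 2×17 = 34.
Optimal mix: 1×A + 1×B → weight 15, value 41.

41 pts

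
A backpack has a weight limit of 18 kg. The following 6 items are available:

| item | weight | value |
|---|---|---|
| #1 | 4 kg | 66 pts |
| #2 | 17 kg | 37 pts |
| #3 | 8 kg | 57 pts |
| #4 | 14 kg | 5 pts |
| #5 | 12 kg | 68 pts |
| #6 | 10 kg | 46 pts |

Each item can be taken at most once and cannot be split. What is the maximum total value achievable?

This is a 0/1 knapsack; check combinations near the capacity.
- #1+#5: weight 4+12=16, value 66+68=134
- #1+#3: weight 4+8=12, value 66+57=123
- #1+#6: weight 4+10=14, value 66+46=112
- #3+#6: weight 8+10=18, value 57+46=103
Best: 134 pts.

134 pts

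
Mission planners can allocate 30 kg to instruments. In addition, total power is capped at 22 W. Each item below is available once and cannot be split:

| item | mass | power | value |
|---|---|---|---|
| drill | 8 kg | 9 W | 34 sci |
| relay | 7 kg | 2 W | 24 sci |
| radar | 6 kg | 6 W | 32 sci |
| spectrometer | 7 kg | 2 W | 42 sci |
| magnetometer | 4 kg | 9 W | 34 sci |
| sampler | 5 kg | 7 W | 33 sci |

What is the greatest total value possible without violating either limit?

134 sci

Feasible sets respecting both limits:
- drill+relay+spectrometer+magnetometer: mass 26, power 22, value 134
- drill+relay+spectrometer+sampler: mass 27, power 20, value 133
- relay+spectrometer+magnetometer+sampler: mass 23, power 20, value 133
- drill+relay+radar+spectrometer: mass 28, power 19, value 132
Best: 134 sci.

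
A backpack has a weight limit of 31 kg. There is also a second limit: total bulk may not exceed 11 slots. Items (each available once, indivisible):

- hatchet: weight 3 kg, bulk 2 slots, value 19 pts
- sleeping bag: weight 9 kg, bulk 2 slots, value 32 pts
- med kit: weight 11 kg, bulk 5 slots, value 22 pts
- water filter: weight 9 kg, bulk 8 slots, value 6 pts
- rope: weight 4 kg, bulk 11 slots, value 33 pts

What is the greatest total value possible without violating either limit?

Feasible sets respecting both limits:
- hatchet+sleeping bag+med kit: weight 23, bulk 9, value 73
- sleeping bag+med kit: weight 20, bulk 7, value 54
- hatchet+sleeping bag: weight 12, bulk 4, value 51
- hatchet+med kit: weight 14, bulk 7, value 41
Best: 73 pts.

73 pts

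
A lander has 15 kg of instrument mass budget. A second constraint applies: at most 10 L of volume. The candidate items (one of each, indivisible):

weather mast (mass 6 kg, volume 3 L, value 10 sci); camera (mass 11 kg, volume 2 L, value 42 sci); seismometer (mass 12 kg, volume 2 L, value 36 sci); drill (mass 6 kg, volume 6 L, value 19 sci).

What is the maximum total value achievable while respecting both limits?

Feasible sets respecting both limits:
- camera: mass 11, volume 2, value 42
- seismometer: mass 12, volume 2, value 36
- weather mast+drill: mass 12, volume 9, value 29
Best: 42 sci.

42 sci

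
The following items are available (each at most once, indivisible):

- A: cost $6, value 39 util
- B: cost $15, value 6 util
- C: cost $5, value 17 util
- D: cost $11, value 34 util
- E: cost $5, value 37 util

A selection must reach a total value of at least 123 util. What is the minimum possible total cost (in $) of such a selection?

Subsets with value ≥ 123, sorted by total cost:
- A+C+D+E: cost 27, value 127
- A+B+C+D+E: cost 42, value 133
Minimum cost: 27 $.

27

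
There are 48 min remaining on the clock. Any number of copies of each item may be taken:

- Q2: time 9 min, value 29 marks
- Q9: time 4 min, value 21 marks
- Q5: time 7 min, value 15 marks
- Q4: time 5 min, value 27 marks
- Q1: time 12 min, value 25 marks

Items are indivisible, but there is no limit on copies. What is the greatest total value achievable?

Best value-per-unit is Q4 at 27/5; filling with it alone gives 9×27 = 243.
Optimal mix: 2×Q9 + 8×Q4 → time 48, value 258.

258 marks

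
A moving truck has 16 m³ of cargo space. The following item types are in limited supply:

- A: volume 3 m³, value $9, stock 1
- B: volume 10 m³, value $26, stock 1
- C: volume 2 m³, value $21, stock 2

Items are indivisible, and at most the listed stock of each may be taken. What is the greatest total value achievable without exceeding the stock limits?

Top feasible selections:
- 1×B + 2×C: volume 14, value 68
- 1×A + 1×B + 1×C: volume 15, value 56
- 1×A + 2×C: volume 7, value 51
Best: $68.

$68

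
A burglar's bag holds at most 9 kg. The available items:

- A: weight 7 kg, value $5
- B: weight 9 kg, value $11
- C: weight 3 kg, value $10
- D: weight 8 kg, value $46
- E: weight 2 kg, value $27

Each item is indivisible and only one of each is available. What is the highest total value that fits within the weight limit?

$46

Check high-value combinations within 9 kg:
- D: weight 8, value 46
- C+E: weight 3+2=5, value 10+27=37
- A+E: weight 7+2=9, value 5+27=32
Best: $46.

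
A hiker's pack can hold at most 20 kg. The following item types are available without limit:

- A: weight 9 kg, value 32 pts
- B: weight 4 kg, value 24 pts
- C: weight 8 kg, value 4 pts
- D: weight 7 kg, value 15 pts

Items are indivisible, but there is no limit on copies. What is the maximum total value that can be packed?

120 pts

Best value-per-unit is B at 24/4, and filling with it alone uses weight 5×4=20. No mix of the others beats 5×24 = 120.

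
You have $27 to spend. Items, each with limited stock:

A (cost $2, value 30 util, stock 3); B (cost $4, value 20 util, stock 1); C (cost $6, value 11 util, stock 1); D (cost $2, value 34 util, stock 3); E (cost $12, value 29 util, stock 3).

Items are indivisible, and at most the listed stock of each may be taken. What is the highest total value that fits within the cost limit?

223 util

Top feasible selections:
- 3×A + 1×B + 1×C + 3×D: cost 22, value 223
- 3×A + 3×D + 1×E: cost 24, value 221
Best: 223 util.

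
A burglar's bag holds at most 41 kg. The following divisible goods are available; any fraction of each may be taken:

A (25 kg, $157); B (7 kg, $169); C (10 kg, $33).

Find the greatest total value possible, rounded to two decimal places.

Take in order of value per unit:
- B (169/7 per unit): all 7 → value 169, running total 169.00
- A (157/25 per unit): all 25 → value 157, running total 326.00
- C (33/10 per unit): 9 of 10 → value 9×33/10 = 29.7000, running total 355.70
Total 355.70.

355.70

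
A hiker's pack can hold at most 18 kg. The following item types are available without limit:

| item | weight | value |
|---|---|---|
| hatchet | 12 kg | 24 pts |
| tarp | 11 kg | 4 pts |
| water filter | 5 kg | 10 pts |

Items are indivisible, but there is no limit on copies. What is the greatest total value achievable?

34 pts

Best value-per-unit is hatchet at 24/12; filling with it alone gives 1×24 = 24.
Optimal mix: 1×hatchet + 1×water filter → weight 17, value 34.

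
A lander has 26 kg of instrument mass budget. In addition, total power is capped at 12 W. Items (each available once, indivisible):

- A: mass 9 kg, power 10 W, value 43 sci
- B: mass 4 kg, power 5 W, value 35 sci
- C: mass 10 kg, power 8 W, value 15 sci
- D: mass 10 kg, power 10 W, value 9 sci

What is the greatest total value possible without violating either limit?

43 sci

Feasible sets respecting both limits:
- A: mass 9, power 10, value 43
- B: mass 4, power 5, value 35
- C: mass 10, power 8, value 15
- D: mass 10, power 10, value 9
Best: 43 sci.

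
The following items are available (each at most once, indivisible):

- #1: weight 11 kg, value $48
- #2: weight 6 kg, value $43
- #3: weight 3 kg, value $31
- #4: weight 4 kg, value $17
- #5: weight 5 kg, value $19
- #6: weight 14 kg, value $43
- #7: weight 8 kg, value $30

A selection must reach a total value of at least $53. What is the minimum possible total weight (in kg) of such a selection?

9

Subsets with value ≥ 53, sorted by total weight:
- #2+#3: weight 9, value 74
- #2+#4: weight 10, value 60
Minimum weight: 9 kg.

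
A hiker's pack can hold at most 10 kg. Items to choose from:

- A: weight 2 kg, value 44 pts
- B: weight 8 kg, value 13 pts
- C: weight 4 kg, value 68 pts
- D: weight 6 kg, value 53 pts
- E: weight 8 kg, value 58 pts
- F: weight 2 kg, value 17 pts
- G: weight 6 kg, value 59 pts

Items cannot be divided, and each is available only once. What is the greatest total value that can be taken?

Check high-value combinations within 10 kg:
- A+C+F: weight 2+4+2=8, value 44+68+17=129
- C+G: weight 4+6=10, value 68+59=127
- C+D: weight 4+6=10, value 68+53=121
Best: 129 pts.

129 pts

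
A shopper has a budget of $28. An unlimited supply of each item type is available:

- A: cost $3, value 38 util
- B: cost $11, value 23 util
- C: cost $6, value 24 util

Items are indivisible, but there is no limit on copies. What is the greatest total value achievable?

Best value-per-unit is A at 38/3, and filling with it alone uses cost 9×3=27. No mix of the others beats 9×38 = 342.

342 util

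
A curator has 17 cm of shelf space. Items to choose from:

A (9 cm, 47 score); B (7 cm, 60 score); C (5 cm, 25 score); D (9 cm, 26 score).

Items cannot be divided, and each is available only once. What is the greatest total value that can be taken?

107 score

Check high-value combinations within 17 cm:
- A+B: length 9+7=16, value 47+60=107
- B+D: length 7+9=16, value 60+26=86
- B+C: length 7+5=12, value 60+25=85
Best: 107 score.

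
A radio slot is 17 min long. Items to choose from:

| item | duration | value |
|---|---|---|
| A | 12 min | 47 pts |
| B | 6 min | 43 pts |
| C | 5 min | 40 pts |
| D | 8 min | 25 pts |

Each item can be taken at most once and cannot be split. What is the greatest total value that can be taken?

This is a 0/1 knapsack; check combinations near the capacity.
- A+C: duration 12+5=17, value 47+40=87
- B+C: duration 6+5=11, value 43+40=83
- B+D: duration 6+8=14, value 43+25=68
- C+D: duration 5+8=13, value 40+25=65
- A: duration 12, value 47
Best: 87 pts.

87 pts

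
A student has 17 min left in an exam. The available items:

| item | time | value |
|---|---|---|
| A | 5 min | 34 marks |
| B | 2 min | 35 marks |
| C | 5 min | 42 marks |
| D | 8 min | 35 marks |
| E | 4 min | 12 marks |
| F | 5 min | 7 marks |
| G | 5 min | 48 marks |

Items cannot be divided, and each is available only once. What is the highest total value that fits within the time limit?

Check high-value combinations within 17 min:
- A+B+C+G: time 5+2+5+5=17, value 34+35+42+48=159
- B+C+E+G: time 2+5+4+5=16, value 35+42+12+48=137
- B+C+F+G: time 2+5+5+5=17, value 35+42+7+48=132
- A+B+E+G: time 5+2+4+5=16, value 34+35+12+48=129
- B+C+G: time 2+5+5=12, value 35+42+48=125
Best: 159 marks.

159 marks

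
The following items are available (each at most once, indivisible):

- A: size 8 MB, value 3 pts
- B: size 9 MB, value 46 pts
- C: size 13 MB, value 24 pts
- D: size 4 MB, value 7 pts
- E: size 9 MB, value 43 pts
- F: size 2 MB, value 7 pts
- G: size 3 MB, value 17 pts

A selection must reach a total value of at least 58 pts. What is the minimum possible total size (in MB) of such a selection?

Subsets with value ≥ 58, sorted by total size:
- B+G: size 12, value 63
- E+G: size 12, value 60
- B+F+G: size 14, value 70
Minimum size: 12 MB.

12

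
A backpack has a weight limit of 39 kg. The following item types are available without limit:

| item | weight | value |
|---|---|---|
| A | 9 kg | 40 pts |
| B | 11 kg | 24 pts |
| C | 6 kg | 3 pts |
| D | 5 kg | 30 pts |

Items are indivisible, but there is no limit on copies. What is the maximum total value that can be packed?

220 pts

Best value-per-unit is D at 30/5; filling with it alone gives 7×30 = 210.
Optimal mix: 1×A + 6×D → weight 39, value 220.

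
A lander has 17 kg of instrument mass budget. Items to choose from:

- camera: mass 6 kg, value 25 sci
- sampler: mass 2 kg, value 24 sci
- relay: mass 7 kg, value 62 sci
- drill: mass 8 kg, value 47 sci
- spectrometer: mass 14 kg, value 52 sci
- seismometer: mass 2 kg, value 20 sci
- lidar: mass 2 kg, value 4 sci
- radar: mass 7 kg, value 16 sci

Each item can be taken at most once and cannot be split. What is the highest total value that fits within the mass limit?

This is a 0/1 knapsack; check combinations near the capacity.
- sampler+relay+drill: mass 2+7+8=17, value 24+62+47=133
- camera+sampler+relay+seismometer: mass 6+2+7+2=17, value 25+24+62+20=131
- relay+drill+seismometer: mass 7+8+2=17, value 62+47+20=129
- camera+sampler+relay+lidar: mass 6+2+7+2=17, value 25+24+62+4=115
Best: 133 sci.

133 sci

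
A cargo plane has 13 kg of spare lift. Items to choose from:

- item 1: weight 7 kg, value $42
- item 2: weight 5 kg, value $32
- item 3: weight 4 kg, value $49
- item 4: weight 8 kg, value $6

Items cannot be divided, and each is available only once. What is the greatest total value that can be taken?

$91

Check high-value combinations within 13 kg:
- item 1+item 3: weight 7+4=11, value 42+49=91
- item 2+item 3: weight 5+4=9, value 32+49=81
- item 1+item 2: weight 7+5=12, value 42+32=74
- item 3+item 4: weight 4+8=12, value 49+6=55
- item 3: weight 4, value 49
Best: $91.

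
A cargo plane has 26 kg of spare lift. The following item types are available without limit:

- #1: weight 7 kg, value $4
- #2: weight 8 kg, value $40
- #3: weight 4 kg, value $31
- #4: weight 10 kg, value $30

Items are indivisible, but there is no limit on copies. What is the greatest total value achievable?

Best value-per-unit is #3 at 31/4, and filling with it alone uses weight 6×4=24. No mix of the others beats 6×31 = 186.

$186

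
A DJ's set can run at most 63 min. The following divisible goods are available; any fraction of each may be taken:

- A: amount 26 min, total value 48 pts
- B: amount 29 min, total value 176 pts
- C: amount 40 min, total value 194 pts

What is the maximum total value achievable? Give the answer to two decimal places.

Take in order of value per unit:
- B (176/29 per unit): all 29 → value 176, running total 176.00
- C (194/40 per unit): 34 of 40 → value 34×194/40 = 164.9000, running total 340.90
Total 340.90.

340.90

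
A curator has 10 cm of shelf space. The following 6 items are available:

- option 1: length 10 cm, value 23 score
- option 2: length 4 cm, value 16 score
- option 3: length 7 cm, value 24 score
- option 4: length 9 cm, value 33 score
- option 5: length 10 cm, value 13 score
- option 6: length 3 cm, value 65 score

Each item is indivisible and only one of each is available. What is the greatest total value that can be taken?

Check high-value combinations within 10 cm:
- option 3+option 6: length 7+3=10, value 24+65=89
- option 2+option 6: length 4+3=7, value 16+65=81
- option 6: length 3, value 65
- option 4: length 9, value 33
Best: 89 score.

89 score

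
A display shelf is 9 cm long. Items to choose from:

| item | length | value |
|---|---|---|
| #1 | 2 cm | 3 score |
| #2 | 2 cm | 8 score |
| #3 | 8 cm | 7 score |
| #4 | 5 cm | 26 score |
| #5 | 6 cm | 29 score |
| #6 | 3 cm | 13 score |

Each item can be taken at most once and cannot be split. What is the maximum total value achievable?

Check high-value combinations within 9 cm:
- #5+#6: length 6+3=9, value 29+13=42
- #4+#6: length 5+3=8, value 26+13=39
- #2+#5: length 2+6=8, value 8+29=37
Best: 42 score.

42 score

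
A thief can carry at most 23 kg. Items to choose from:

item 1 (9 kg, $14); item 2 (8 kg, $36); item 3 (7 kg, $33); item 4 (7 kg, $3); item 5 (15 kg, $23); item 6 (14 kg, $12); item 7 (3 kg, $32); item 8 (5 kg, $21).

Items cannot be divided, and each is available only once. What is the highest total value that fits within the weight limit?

This is a 0/1 knapsack; check combinations near the capacity.
- item 2+item 3+item 7+item 8: weight 8+7+3+5=23, value 36+33+32+21=122
- item 2+item 3+item 7: weight 8+7+3=18, value 36+33+32=101
- item 2+item 4+item 7+item 8: weight 8+7+3+5=23, value 36+3+32+21=92
- item 2+item 3+item 8: weight 8+7+5=20, value 36+33+21=90
Best: $122.

$122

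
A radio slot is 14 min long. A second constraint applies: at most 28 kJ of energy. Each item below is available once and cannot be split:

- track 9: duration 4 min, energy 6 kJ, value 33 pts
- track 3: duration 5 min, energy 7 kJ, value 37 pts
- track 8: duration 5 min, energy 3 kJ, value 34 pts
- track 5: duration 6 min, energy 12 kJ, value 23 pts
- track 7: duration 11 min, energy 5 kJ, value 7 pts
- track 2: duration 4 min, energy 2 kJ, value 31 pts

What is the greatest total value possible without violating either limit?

Feasible sets respecting both limits:
- track 9+track 3+track 8: duration 14, energy 16, value 104
- track 3+track 8+track 2: duration 14, energy 12, value 102
- track 9+track 3+track 2: duration 13, energy 15, value 101
- track 9+track 8+track 2: duration 13, energy 11, value 98
Best: 104 pts.

104 pts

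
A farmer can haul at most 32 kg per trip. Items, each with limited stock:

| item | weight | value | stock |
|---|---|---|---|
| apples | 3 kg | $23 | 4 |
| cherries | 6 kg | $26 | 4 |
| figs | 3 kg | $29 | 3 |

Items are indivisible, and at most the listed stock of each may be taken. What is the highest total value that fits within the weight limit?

Best selections within weight 32 and stock limits:
- 3×apples + 2×cherries + 3×figs: weight 30, value 208
- 4×apples + 1×cherries + 3×figs: weight 27, value 205
Best: $208.

$208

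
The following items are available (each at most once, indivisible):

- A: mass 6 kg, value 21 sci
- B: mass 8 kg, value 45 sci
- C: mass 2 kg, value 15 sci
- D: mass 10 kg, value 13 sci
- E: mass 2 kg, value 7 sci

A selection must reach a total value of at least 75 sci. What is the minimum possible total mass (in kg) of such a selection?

16

Subsets with value ≥ 75, sorted by total mass:
- A+B+C: mass 16, value 81
- A+B+C+E: mass 18, value 88
Minimum mass: 16 kg.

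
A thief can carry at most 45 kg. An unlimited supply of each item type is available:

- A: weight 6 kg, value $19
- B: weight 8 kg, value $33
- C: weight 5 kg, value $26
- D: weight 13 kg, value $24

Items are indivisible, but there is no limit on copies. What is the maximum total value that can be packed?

Best value-per-unit is C at 26/5, and filling with it alone uses weight 9×5=45. No mix of the others beats 9×26 = 234.

$234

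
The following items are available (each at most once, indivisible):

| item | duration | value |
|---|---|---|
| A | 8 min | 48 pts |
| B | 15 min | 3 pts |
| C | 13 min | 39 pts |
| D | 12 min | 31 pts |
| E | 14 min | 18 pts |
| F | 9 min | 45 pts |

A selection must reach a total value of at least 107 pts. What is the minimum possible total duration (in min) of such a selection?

Subsets with value ≥ 107, sorted by total duration:
- A+D+F: duration 29, value 124
- A+C+F: duration 30, value 132
- A+E+F: duration 31, value 111
Minimum duration: 29 min.

29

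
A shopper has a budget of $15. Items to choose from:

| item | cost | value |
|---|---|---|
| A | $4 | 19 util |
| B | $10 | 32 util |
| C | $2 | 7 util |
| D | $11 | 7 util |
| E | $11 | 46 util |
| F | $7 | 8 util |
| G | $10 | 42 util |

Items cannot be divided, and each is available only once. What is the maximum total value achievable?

65 util

This is a 0/1 knapsack; check combinations near the capacity.
- A+E: cost 4+11=15, value 19+46=65
- A+G: cost 4+10=14, value 19+42=61
- C+E: cost 2+11=13, value 7+46=53
- A+B: cost 4+10=14, value 19+32=51
Best: 65 util.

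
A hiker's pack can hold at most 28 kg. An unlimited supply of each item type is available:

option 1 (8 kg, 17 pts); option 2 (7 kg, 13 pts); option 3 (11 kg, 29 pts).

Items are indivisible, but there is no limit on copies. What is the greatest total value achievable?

63 pts

Best value-per-unit is option 3 at 29/11; filling with it alone gives 2×29 = 58.
Optimal mix: 2×option 1 + 1×option 3 → weight 27, value 63.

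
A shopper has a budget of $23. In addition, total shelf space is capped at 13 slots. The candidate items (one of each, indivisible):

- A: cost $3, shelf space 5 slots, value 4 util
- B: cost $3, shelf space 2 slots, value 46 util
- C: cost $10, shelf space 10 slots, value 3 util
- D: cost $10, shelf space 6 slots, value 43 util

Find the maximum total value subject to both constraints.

Feasible sets respecting both limits:
- A+B+D: cost 16, shelf space 13, value 93
- B+D: cost 13, shelf space 8, value 89
- A+B: cost 6, shelf space 7, value 50
Best: 93 util.

93 util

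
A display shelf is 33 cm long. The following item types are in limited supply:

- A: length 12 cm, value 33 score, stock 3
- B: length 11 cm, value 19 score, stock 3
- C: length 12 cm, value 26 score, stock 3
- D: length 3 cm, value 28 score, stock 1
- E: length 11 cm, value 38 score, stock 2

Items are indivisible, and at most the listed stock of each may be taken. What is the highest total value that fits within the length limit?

104 score

Top feasible selections:
- 1×D + 2×E: length 25, value 104
- 1×A + 1×D + 1×E: length 26, value 99
- 1×B + 2×E: length 33, value 95
Best: 104 score.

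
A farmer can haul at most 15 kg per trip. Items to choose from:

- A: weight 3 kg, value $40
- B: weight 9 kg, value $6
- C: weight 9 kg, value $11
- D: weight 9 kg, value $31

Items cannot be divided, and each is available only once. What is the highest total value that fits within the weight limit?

Check high-value combinations within 15 kg:
- A+D: weight 3+9=12, value 40+31=71
- A+C: weight 3+9=12, value 40+11=51
- A+B: weight 3+9=12, value 40+6=46
Best: $71.

$71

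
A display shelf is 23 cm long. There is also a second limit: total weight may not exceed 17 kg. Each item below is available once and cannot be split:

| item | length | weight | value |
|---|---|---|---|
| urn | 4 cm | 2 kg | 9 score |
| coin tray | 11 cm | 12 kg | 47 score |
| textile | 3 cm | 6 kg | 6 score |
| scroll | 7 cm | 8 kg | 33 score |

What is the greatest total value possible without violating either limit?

Feasible sets respecting both limits:
- urn+coin tray: length 15, weight 14, value 56
- urn+textile+scroll: length 14, weight 16, value 48
- coin tray: length 11, weight 12, value 47
Best: 56 score.

56 score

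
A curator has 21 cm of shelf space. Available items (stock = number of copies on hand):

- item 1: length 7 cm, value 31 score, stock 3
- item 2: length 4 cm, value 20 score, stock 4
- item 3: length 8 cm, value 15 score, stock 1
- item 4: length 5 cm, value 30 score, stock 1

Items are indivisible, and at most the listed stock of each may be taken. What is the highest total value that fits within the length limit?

110 score

Top feasible selections:
- 4×item 2 + 1×item 4: length 21, value 110
- 1×item 1 + 2×item 2 + 1×item 4: length 20, value 101
Best: 110 score.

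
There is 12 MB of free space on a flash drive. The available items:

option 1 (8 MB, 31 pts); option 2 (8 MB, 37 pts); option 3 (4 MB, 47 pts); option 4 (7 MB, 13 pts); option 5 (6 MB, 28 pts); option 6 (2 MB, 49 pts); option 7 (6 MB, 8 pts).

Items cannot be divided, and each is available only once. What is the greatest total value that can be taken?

This is a 0/1 knapsack; check combinations near the capacity.
- option 3+option 5+option 6: size 4+6+2=12, value 47+28+49=124
- option 3+option 6+option 7: size 4+2+6=12, value 47+49+8=104
- option 3+option 6: size 4+2=6, value 47+49=96
Best: 124 pts.

124 pts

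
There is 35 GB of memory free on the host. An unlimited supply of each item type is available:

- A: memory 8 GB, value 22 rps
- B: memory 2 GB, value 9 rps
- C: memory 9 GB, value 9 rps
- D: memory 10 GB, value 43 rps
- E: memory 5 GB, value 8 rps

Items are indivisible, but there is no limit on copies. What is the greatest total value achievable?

153 rps

Best value-per-unit is B at 9/2, and filling with it alone uses memory 17×2=34. No mix of the others beats 17×9 = 153.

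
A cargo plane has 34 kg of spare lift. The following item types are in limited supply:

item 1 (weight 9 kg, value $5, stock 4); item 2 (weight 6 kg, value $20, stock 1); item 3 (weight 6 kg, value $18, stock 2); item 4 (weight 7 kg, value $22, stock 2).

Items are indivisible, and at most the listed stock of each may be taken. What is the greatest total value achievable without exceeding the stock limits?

$100

Best selections within weight 34 and stock limits:
- 1×item 2 + 2×item 3 + 2×item 4: weight 32, value 100
- 1×item 1 + 1×item 2 + 2×item 3 + 1×item 4: weight 34, value 83
Best: $100.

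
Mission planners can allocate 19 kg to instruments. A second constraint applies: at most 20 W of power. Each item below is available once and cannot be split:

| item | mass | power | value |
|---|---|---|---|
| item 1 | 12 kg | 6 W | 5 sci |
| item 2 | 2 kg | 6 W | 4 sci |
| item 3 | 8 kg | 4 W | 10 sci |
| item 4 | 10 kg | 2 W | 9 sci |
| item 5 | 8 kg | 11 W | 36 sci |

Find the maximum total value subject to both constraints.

46 sci

Feasible sets respecting both limits:
- item 3+item 5: mass 16, power 15, value 46
- item 4+item 5: mass 18, power 13, value 45
- item 2+item 5: mass 10, power 17, value 40
Best: 46 sci.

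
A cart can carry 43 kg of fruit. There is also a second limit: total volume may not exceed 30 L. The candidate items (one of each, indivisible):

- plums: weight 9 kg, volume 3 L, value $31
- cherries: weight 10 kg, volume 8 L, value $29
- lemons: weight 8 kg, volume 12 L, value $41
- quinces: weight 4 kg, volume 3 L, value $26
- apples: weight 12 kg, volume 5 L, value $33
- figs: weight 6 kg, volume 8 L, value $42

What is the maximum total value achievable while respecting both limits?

Feasible sets respecting both limits:
- plums+cherries+quinces+apples+figs: weight 41, volume 27, value 161
- plums+lemons+apples+figs: weight 35, volume 28, value 147
- lemons+quinces+apples+figs: weight 30, volume 28, value 142
Best: $161.

$161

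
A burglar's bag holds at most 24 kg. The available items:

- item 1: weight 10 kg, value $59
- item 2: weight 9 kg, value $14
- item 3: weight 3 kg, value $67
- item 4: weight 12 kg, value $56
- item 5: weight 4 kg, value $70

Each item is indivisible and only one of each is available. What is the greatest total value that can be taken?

Check high-value combinations within 24 kg:
- item 1+item 3+item 5: weight 10+3+4=17, value 59+67+70=196
- item 3+item 4+item 5: weight 3+12+4=19, value 67+56+70=193
- item 2+item 3+item 5: weight 9+3+4=16, value 14+67+70=151
Best: $196.

$196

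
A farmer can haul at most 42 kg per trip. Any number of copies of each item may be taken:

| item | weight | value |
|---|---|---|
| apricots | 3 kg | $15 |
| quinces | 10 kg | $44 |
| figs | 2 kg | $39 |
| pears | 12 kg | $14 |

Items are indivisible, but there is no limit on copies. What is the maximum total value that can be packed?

$819

Best value-per-unit is figs at 39/2, and filling with it alone uses weight 21×2=42. No mix of the others beats 21×39 = 819.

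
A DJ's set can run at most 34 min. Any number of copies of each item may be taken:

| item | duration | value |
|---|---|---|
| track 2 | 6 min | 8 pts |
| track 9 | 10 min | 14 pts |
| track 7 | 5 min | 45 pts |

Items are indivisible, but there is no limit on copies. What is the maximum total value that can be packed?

270 pts

Best value-per-unit is track 7 at 45/5, and filling with it alone uses duration 6×5=30. No mix of the others beats 6×45 = 270.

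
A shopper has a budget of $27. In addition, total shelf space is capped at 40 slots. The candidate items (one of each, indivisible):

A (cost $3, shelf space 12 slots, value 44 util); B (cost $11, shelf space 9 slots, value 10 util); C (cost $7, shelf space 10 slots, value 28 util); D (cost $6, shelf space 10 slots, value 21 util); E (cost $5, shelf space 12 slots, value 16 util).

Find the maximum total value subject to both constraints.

93 util

Feasible sets respecting both limits:
- A+C+D: cost 16, shelf space 32, value 93
- A+C+E: cost 15, shelf space 34, value 88
- A+B+C: cost 21, shelf space 31, value 82
Best: 93 util.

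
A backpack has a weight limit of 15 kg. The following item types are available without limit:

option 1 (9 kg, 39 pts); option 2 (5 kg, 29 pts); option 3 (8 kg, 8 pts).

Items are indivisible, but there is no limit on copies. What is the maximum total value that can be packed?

87 pts

Best value-per-unit is option 2 at 29/5, and filling with it alone uses weight 3×5=15. No mix of the others beats 3×29 = 87.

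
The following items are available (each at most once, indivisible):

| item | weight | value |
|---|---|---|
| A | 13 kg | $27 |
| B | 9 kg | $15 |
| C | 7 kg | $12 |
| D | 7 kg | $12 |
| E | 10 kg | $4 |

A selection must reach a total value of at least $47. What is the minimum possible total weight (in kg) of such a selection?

27

Subsets with value ≥ 47, sorted by total weight:
- A+C+D: weight 27, value 51
- A+B+C: weight 29, value 54
Minimum weight: 27 kg.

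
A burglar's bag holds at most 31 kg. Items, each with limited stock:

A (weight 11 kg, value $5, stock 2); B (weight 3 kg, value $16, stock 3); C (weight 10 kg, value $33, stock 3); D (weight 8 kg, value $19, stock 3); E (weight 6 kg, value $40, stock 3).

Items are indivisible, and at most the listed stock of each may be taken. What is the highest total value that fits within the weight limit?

$169

Top feasible selections:
- 1×B + 1×C + 3×E: weight 31, value 169
- 3×B + 3×E: weight 27, value 168
- 3×B + 1×C + 2×E: weight 31, value 161
- 1×B + 1×D + 3×E: weight 29, value 155
Best: $169.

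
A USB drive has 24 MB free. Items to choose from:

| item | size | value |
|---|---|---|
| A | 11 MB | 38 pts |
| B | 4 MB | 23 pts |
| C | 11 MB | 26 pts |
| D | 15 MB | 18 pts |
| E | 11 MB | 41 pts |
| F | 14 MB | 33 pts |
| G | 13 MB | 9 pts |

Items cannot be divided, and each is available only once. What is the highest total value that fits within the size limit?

This is a 0/1 knapsack; check combinations near the capacity.
- A+E: size 11+11=22, value 38+41=79
- C+E: size 11+11=22, value 26+41=67
- B+E: size 4+11=15, value 23+41=64
- A+C: size 11+11=22, value 38+26=64
Best: 79 pts.

79 pts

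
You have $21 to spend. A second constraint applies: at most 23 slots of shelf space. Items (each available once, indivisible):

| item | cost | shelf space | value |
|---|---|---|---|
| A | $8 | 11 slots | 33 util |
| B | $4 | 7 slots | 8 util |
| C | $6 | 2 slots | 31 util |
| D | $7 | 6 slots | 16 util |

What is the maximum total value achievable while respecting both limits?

80 util

Feasible sets respecting both limits:
- A+C+D: cost 21, shelf space 19, value 80
- A+B+C: cost 18, shelf space 20, value 72
- A+C: cost 14, shelf space 13, value 64
- B+C+D: cost 17, shelf space 15, value 55
Best: 80 util.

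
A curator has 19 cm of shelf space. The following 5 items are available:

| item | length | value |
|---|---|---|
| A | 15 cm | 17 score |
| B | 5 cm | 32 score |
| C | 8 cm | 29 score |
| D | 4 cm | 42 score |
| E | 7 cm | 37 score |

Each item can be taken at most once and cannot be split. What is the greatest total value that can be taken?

111 score

Check high-value combinations within 19 cm:
- B+D+E: length 5+4+7=16, value 32+42+37=111
- C+D+E: length 8+4+7=19, value 29+42+37=108
- B+C+D: length 5+8+4=17, value 32+29+42=103
Best: 111 score.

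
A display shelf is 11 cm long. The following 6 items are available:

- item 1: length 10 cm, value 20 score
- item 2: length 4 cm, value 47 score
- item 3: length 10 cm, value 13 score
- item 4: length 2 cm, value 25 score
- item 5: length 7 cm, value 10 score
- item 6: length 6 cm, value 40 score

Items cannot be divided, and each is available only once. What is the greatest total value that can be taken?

87 score

Check high-value combinations within 11 cm:
- item 2+item 6: length 4+6=10, value 47+40=87
- item 2+item 4: length 4+2=6, value 47+25=72
- item 4+item 6: length 2+6=8, value 25+40=65
- item 2+item 5: length 4+7=11, value 47+10=57
Best: 87 score.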